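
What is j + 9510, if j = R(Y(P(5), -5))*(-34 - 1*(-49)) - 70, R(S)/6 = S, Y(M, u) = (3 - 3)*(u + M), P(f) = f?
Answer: 9440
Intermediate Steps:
Y(M, u) = 0 (Y(M, u) = 0*(M + u) = 0)
R(S) = 6*S
j = -70 (j = (6*0)*(-34 - 1*(-49)) - 70 = 0*(-34 + 49) - 70 = 0*15 - 70 = 0 - 70 = -70)
j + 9510 = -70 + 9510 = 9440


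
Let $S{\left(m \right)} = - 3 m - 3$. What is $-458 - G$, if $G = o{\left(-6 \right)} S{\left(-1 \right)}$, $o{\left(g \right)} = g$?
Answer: $-458$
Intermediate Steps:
$S{\left(m \right)} = -3 - 3 m$
$G = 0$ ($G = - 6 \left(-3 - -3\right) = - 6 \left(-3 + 3\right) = \left(-6\right) 0 = 0$)
$-458 - G = -458 - 0 = -458 + 0 = -458$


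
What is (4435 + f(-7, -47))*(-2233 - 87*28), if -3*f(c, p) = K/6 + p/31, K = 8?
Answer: -5777336558/279 ≈ -2.0707e+7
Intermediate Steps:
f(c, p) = -4/9 - p/93 (f(c, p) = -(8/6 + p/31)/3 = -(8*(⅙) + p*(1/31))/3 = -(4/3 + p/31)/3 = -4/9 - p/93)
(4435 + f(-7, -47))*(-2233 - 87*28) = (4435 + (-4/9 - 1/93*(-47)))*(-2233 - 87*28) = (4435 + (-4/9 + 47/93))*(-2233 - 2436) = (4435 + 17/279)*(-4669) = (1237382/279)*(-4669) = -5777336558/279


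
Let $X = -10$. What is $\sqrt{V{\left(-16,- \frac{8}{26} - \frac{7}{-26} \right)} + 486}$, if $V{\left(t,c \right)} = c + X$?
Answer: $\frac{15 \sqrt{1430}}{26} \approx 21.817$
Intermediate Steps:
$V{\left(t,c \right)} = -10 + c$ ($V{\left(t,c \right)} = c - 10 = -10 + c$)
$\sqrt{V{\left(-16,- \frac{8}{26} - \frac{7}{-26} \right)} + 486} = \sqrt{\left(-10 - \left(- \frac{7}{26} + \frac{4}{13}\right)\right) + 486} = \sqrt{\left(-10 - \frac{1}{26}\right) + 486} = \sqrt{- \frac{261}{26} + 486} = \sqrt{\frac{12375}{26}} = \frac{15 \sqrt{1430}}{26}$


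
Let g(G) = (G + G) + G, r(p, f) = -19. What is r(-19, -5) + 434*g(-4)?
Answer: -5227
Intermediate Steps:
g(G) = 3*G (g(G) = 2*G + G = 3*G)
r(-19, -5) + 434*g(-4) = -19 + 434*(3*(-4)) = -19 + 434*(-12) = -19 - 5208 = -5227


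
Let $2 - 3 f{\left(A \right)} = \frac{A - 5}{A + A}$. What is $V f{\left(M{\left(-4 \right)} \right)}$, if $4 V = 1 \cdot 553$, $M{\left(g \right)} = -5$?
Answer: $\frac{553}{12} \approx 46.083$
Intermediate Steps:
$f{\left(A \right)} = \frac{2}{3} - \frac{-5 + A}{6 A}$ ($f{\left(A \right)} = \frac{2}{3} - \frac{\left(A - 5\right) \frac{1}{A + A}}{3} = \frac{2}{3} - \frac{\left(-5 + A\right) \frac{1}{2 A}}{3} = \frac{2}{3} - \frac{\frac{1}{2} \frac{1}{A} \left(-5 + A\right)}{3} = \frac{2}{3} - \frac{-5 + A}{6 A}$)
$V = \frac{553}{4}$ ($V = \frac{1 \cdot 553}{4} = \frac{1}{4} \cdot 553 = \frac{553}{4} \approx 138.25$)
$V f{\left(M{\left(-4 \right)} \right)} = \frac{553 \frac{5 + 3 \left(-5\right)}{6 \left(-5\right)}}{4} = \frac{553 \cdot \frac{1}{6} \left(- \frac{1}{5}\right) \left(5 - 15\right)}{4} = \frac{553 \cdot \frac{1}{6} \left(- \frac{1}{5}\right) \left(-10\right)}{4} = \frac{553}{4} \cdot \frac{1}{3} = \frac{553}{12}$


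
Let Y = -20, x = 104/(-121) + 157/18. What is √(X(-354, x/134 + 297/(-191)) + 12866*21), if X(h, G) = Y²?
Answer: √270586 ≈ 520.18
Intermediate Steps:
x = 17125/2178 (x = 104*(-1/121) + 157*(1/18) = -104/121 + 157/18 = 17125/2178 ≈ 7.8627)
X(h, G) = 400 (X(h, G) = (-20)² = 400)
√(X(-354, x/134 + 297/(-191)) + 12866*21) = √(400 + 12866*21) = √(400 + 270186) = √270586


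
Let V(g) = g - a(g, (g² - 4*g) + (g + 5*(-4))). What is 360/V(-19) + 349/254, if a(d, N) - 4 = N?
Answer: 55489/106934 ≈ 0.51891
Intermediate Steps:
a(d, N) = 4 + N
V(g) = 16 - g² + 4*g (V(g) = g - (4 + ((g² - 4*g) + (g + 5*(-4)))) = g - (4 + ((g² - 4*g) + (g - 20))) = g - (4 + ((g² - 4*g) + (-20 + g))) = g - (4 + (-20 + g² - 3*g)) = g - (-16 + g² - 3*g) = g + (16 - g² + 3*g) = 16 - g² + 4*g)
360/V(-19) + 349/254 = 360/(16 - 1*(-19)² + 4*(-19)) + 349/254 = 360/(16 - 1*361 - 76) + 349*(1/254) = 360/(16 - 361 - 76) + 349/254 = 360/(-421) + 349/254 = 360*(-1/421) + 349/254 = -360/421 + 349/254 = 55489/106934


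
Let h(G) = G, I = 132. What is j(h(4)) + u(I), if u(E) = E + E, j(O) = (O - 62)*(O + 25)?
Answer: -1418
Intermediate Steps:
j(O) = (-62 + O)*(25 + O)
u(E) = 2*E
j(h(4)) + u(I) = (-1550 + 4**2 - 37*4) + 2*132 = (-1550 + 16 - 148) + 264 = -1682 + 264 = -1418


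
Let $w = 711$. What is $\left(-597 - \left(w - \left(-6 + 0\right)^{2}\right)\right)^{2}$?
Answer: $1617984$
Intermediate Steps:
$\left(-597 - \left(w - \left(-6 + 0\right)^{2}\right)\right)^{2} = \left(-597 + \left(\left(-6 + 0\right)^{2} - 711\right)\right)^{2} = \left(-597 - \left(711 - \left(-6\right)^{2}\right)\right)^{2} = \left(-597 + \left(36 - 711\right)\right)^{2} = \left(-597 - 675\right)^{2} = \left(-1272\right)^{2} = 1617984$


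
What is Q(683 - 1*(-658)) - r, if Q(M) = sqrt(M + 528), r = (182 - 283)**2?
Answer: -10201 + sqrt(1869) ≈ -10158.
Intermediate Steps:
r = 10201 (r = (-101)**2 = 10201)
Q(M) = sqrt(528 + M)
Q(683 - 1*(-658)) - r = sqrt(528 + (683 - 1*(-658))) - 1*10201 = sqrt(528 + (683 + 658)) - 10201 = sqrt(528 + 1341) - 10201 = sqrt(1869) - 10201 = -10201 + sqrt(1869)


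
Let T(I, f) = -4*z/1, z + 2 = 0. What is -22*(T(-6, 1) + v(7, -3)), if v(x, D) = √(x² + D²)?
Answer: -176 - 22*√58 ≈ -343.55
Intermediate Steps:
z = -2 (z = -2 + 0 = -2)
T(I, f) = 8 (T(I, f) = -(-8)/1 = -(-8) = -4*(-2) = 8)
v(x, D) = √(D² + x²)
-22*(T(-6, 1) + v(7, -3)) = -22*(8 + √((-3)² + 7²)) = -22*(8 + √(9 + 49)) = -22*(8 + √58) = -176 - 22*√58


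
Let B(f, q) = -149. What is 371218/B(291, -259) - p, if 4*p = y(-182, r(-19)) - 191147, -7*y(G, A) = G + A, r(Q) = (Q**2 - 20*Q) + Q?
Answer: 189052677/4172 ≈ 45315.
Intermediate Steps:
r(Q) = Q**2 - 19*Q
y(G, A) = -A/7 - G/7 (y(G, A) = -(G + A)/7 = -(A + G)/7 = -A/7 - G/7)
p = -1338569/28 (p = ((-(-19)*(-19 - 19)/7 - 1/7*(-182)) - 191147)/4 = ((-(-19)*(-38)/7 + 26) - 191147)/4 = ((-1/7*722 + 26) - 191147)/4 = ((-722/7 + 26) - 191147)/4 = (-540/7 - 191147)/4 = (1/4)*(-1338569/7) = -1338569/28 ≈ -47806.)
371218/B(291, -259) - p = 371218/(-149) - 1*(-1338569/28) = 371218*(-1/149) + 1338569/28 = -371218/149 + 1338569/28 = 189052677/4172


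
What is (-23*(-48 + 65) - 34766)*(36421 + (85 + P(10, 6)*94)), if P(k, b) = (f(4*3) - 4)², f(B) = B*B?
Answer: -66056698242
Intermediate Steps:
f(B) = B²
P(k, b) = 19600 (P(k, b) = ((4*3)² - 4)² = (12² - 4)² = (144 - 4)² = 140² = 19600)
(-23*(-48 + 65) - 34766)*(36421 + (85 + P(10, 6)*94)) = (-23*(-48 + 65) - 34766)*(36421 + (85 + 19600*94)) = (-23*17 - 34766)*(36421 + (85 + 1842400)) = (-391 - 34766)*(36421 + 1842485) = -35157*1878906 = -66056698242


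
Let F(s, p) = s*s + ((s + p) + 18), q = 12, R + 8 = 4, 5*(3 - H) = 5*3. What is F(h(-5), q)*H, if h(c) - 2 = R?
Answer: 0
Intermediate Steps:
H = 0 (H = 3 - 3 = 0)
R = -4 (R = -8 + 4 = -4)
h(c) = -2 (h(c) = 2 - 4 = -2)
F(s, p) = 18 + p + s + s² (F(s, p) = s² + ((p + s) + 18) = s² + (18 + p + s) = 18 + p + s + s²)
F(h(-5), q)*H = (18 + 12 - 2 + (-2)²)*0 = (18 + 12 - 2 + 4)*0 = 32*0 = 0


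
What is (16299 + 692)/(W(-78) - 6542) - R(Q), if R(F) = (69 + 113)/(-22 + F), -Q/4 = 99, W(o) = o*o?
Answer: -3509441/95722 ≈ -36.663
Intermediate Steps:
W(o) = o²
Q = -396 (Q = -4*99 = -396)
R(F) = 182/(-22 + F)
(16299 + 692)/(W(-78) - 6542) - R(Q) = (16299 + 692)/((-78)² - 6542) - 182/(-22 - 396) = 16991/(6084 - 6542) - 182/(-418) = 16991/(-458) - 182*(-1)/418 = 16991*(-1/458) - 1*(-91/209) = -16991/458 + 91/209 = -3509441/95722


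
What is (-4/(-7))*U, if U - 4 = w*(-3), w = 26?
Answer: -296/7 ≈ -42.286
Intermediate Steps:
U = -74 (U = 4 + 26*(-3) = 4 - 78 = -74)
(-4/(-7))*U = -4/(-7)*(-74) = -4*(-⅐)*(-74) = (4/7)*(-74) = -296/7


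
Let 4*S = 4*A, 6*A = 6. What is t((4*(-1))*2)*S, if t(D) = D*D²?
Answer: -512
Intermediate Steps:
A = 1 (A = (⅙)*6 = 1)
t(D) = D³
S = 1 (S = (4*1)/4 = (¼)*4 = 1)
t((4*(-1))*2)*S = ((4*(-1))*2)³*1 = (-4*2)³*1 = (-8)³*1 = -512*1 = -512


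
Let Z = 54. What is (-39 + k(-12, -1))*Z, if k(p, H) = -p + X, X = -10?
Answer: -1998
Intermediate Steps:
k(p, H) = -10 - p (k(p, H) = -p - 10 = -10 - p)
(-39 + k(-12, -1))*Z = (-39 + (-10 - 1*(-12)))*54 = (-39 + (-10 + 12))*54 = (-39 + 2)*54 = -37*54 = -1998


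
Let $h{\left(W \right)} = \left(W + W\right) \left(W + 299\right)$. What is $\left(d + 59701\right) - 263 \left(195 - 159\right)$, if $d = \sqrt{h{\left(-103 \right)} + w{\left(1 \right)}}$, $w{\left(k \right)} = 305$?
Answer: $50233 + 19 i \sqrt{111} \approx 50233.0 + 200.18 i$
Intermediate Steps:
$h{\left(W \right)} = 2 W \left(299 + W\right)$
$d = 19 i \sqrt{111}$ ($d = \sqrt{2 \left(-103\right) \left(299 - 103\right) + 305} = \sqrt{2 \left(-103\right) 196 + 305} = \sqrt{-40376 + 305} = \sqrt{-40071} = 19 i \sqrt{111} \approx 200.18 i$)
$\left(d + 59701\right) - 263 \left(195 - 159\right) = \left(19 i \sqrt{111} + 59701\right) - 263 \left(195 - 159\right) = \left(59701 + 19 i \sqrt{111}\right) - 9468 = 50233 + 19 i \sqrt{111}$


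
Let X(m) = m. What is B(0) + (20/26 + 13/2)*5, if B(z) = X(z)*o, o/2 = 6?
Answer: 945/26 ≈ 36.346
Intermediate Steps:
o = 12 (o = 2*6 = 12)
B(z) = 12*z (B(z) = z*12 = 12*z)
B(0) + (20/26 + 13/2)*5 = 12*0 + (20/26 + 13/2)*5 = 0 + (20*(1/26) + 13*(½))*5 = 0 + (10/13 + 13/2)*5 = 0 + (189/26)*5 = 0 + 945/26 = 945/26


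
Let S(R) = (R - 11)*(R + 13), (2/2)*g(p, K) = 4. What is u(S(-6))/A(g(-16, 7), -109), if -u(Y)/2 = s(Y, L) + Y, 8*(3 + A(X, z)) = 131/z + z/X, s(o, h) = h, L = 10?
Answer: -760384/22869 ≈ -33.250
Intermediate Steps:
g(p, K) = 4
S(R) = (-11 + R)*(13 + R)
A(X, z) = -3 + 131/(8*z) + z/(8*X) (A(X, z) = -3 + (131/z + z/X)/8 = -3 + (131/(8*z) + z/(8*X)) = -3 + 131/(8*z) + z/(8*X))
u(Y) = -20 - 2*Y (u(Y) = -2*(10 + Y) = -20 - 2*Y)
u(S(-6))/A(g(-16, 7), -109) = (-20 - 2*(-143 + (-6)² + 2*(-6)))/(-3 + (131/8)/(-109) + (⅛)*(-109)/4) = (-20 - 2*(-143 + 36 - 12))/(-3 + (131/8)*(-1/109) + (⅛)*(-109)*(¼)) = (-20 - 2*(-119))/(-3 - 131/872 - 109/32) = (-20 + 238)/(-22869/3488) = 218*(-3488/22869) = -760384/22869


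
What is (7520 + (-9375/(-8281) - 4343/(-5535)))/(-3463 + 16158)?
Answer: 344769574208/581879577825 ≈ 0.59251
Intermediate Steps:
(7520 + (-9375/(-8281) - 4343/(-5535)))/(-3463 + 16158) = (7520 + (-9375*(-1/8281) - 4343*(-1/5535)))/12695 = (7520 + (9375/8281 + 4343/5535))*(1/12695) = (7520 + 87855008/45835335)*(1/12695) = (344769574208/45835335)*(1/12695) = 344769574208/581879577825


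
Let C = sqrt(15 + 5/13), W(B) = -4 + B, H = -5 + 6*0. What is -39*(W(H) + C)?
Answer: 351 - 30*sqrt(26) ≈ 198.03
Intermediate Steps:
H = -5 (H = -5 + 0 = -5)
C = 10*sqrt(26)/13 (C = sqrt(15 + 5*(1/13)) = sqrt(15 + 5/13) = sqrt(200/13) = 10*sqrt(26)/13 ≈ 3.9223)
-39*(W(H) + C) = -39*((-4 - 5) + 10*sqrt(26)/13) = -39*(-9 + 10*sqrt(26)/13) = 351 - 30*sqrt(26)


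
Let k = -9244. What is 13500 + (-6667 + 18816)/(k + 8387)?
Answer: 11557351/857 ≈ 13486.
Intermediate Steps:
13500 + (-6667 + 18816)/(k + 8387) = 13500 + (-6667 + 18816)/(-9244 + 8387) = 13500 + 12149/(-857) = 13500 + 12149*(-1/857) = 13500 - 12149/857 = 11557351/857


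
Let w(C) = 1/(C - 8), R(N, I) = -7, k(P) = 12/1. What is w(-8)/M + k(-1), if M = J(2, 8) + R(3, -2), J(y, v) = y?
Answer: 961/80 ≈ 12.012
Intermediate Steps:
k(P) = 12 (k(P) = 12*1 = 12)
w(C) = 1/(-8 + C)
M = -5 (M = 2 - 7 = -5)
w(-8)/M + k(-1) = 1/(-8 - 8*(-5)) + 12 = -⅕/(-16) + 12 = -1/16*(-⅕) + 12 = 1/80 + 12 = 961/80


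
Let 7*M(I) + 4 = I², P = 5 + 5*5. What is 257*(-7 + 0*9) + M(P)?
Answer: -1671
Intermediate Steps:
P = 30 (P = 5 + 25 = 30)
M(I) = -4/7 + I²/7
257*(-7 + 0*9) + M(P) = 257*(-7 + 0*9) + (-4/7 + (⅐)*30²) = 257*(-7 + 0) + (-4/7 + (⅐)*900) = 257*(-7) + (-4/7 + 900/7) = -1799 + 128 = -1671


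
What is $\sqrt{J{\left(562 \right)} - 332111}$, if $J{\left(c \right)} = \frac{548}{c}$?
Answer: $\frac{3 i \sqrt{2913748853}}{281} \approx 576.29 i$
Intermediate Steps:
$\sqrt{J{\left(562 \right)} - 332111} = \sqrt{\frac{548}{562} - 332111} = \sqrt{548 \cdot \frac{1}{562} - 332111} = \sqrt{\frac{274}{281} - 332111} = \sqrt{- \frac{93322917}{281}} = \frac{3 i \sqrt{2913748853}}{281}$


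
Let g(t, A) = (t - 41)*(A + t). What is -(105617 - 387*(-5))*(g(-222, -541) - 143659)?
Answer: -6131539520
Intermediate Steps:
g(t, A) = (-41 + t)*(A + t)
-(105617 - 387*(-5))*(g(-222, -541) - 143659) = -(105617 - 387*(-5))*(((-222)² - 41*(-541) - 41*(-222) - 541*(-222)) - 143659) = -(105617 + 1935)*((49284 + 22181 + 9102 + 120102) - 143659) = -107552*(200669 - 143659) = -107552*57010 = -1*6131539520 = -6131539520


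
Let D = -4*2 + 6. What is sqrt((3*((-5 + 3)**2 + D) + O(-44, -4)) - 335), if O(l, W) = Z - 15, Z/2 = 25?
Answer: 7*I*sqrt(6) ≈ 17.146*I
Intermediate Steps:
Z = 50 (Z = 2*25 = 50)
O(l, W) = 35 (O(l, W) = 50 - 15 = 35)
D = -2 (D = -8 + 6 = -2)
sqrt((3*((-5 + 3)**2 + D) + O(-44, -4)) - 335) = sqrt((3*((-5 + 3)**2 - 2) + 35) - 335) = sqrt((3*((-2)**2 - 2) + 35) - 335) = sqrt((3*(4 - 2) + 35) - 335) = sqrt((3*2 + 35) - 335) = sqrt((6 + 35) - 335) = sqrt(41 - 335) = sqrt(-294) = 7*I*sqrt(6)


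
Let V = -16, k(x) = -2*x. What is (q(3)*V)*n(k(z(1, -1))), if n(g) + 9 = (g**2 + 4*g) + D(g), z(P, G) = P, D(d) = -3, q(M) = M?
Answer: 768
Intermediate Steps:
n(g) = -12 + g**2 + 4*g (n(g) = -9 + ((g**2 + 4*g) - 3) = -9 + (-3 + g**2 + 4*g) = -12 + g**2 + 4*g)
(q(3)*V)*n(k(z(1, -1))) = (3*(-16))*(-12 + (-2*1)**2 + 4*(-2*1)) = -48*(-12 + (-2)**2 + 4*(-2)) = -48*(-12 + 4 - 8) = -48*(-16) = 768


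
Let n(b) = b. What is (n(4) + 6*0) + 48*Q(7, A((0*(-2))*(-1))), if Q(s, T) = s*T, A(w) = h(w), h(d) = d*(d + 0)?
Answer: 4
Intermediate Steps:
h(d) = d² (h(d) = d*d = d²)
A(w) = w²
Q(s, T) = T*s
(n(4) + 6*0) + 48*Q(7, A((0*(-2))*(-1))) = (4 + 6*0) + 48*(((0*(-2))*(-1))²*7) = (4 + 0) + 48*((0*(-1))²*7) = 4 + 48*(0²*7) = 4 + 48*(0*7) = 4 + 48*0 = 4 + 0 = 4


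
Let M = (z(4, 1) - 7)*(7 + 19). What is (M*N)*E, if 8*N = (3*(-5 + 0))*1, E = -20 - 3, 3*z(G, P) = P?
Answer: -7475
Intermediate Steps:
z(G, P) = P/3
E = -23
M = -520/3 (M = ((1/3)*1 - 7)*(7 + 19) = (1/3 - 7)*26 = -20/3*26 = -520/3 ≈ -173.33)
N = -15/8 (N = ((3*(-5 + 0))*1)/8 = ((3*(-5))*1)/8 = (-15*1)/8 = (1/8)*(-15) = -15/8 ≈ -1.8750)
(M*N)*E = -520/3*(-15/8)*(-23) = 325*(-23) = -7475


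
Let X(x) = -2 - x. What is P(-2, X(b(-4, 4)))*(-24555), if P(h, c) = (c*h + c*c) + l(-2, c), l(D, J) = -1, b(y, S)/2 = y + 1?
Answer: -171885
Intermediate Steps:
b(y, S) = 2 + 2*y (b(y, S) = 2*(y + 1) = 2*(1 + y) = 2 + 2*y)
P(h, c) = -1 + c² + c*h (P(h, c) = (c*h + c*c) - 1 = (c*h + c²) - 1 = (c² + c*h) - 1 = -1 + c² + c*h)
P(-2, X(b(-4, 4)))*(-24555) = (-1 + (-2 - (2 + 2*(-4)))² + (-2 - (2 + 2*(-4)))*(-2))*(-24555) = (-1 + (-2 - (2 - 8))² + (-2 - (2 - 8))*(-2))*(-24555) = (-1 + (-2 - 1*(-6))² + (-2 - 1*(-6))*(-2))*(-24555) = (-1 + (-2 + 6)² + (-2 + 6)*(-2))*(-24555) = (-1 + 4² + 4*(-2))*(-24555) = (-1 + 16 - 8)*(-24555) = 7*(-24555) = -171885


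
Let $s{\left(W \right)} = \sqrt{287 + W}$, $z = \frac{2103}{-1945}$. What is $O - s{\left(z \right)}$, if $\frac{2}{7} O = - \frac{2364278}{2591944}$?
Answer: $- \frac{8274973}{2591944} - \frac{4 \sqrt{67602365}}{1945} \approx -20.102$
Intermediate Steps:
$O = - \frac{8274973}{2591944}$ ($O = \frac{7 \left(- \frac{2364278}{2591944}\right)}{2} = \frac{7 \left(\left(-2364278\right) \frac{1}{2591944}\right)}{2} = \frac{7}{2} \left(- \frac{1182139}{1295972}\right) = - \frac{8274973}{2591944} \approx -3.1926$)
$z = - \frac{2103}{1945}$ ($z = 2103 \left(- \frac{1}{1945}\right) = - \frac{2103}{1945} \approx -1.0812$)
$O - s{\left(z \right)} = - \frac{8274973}{2591944} - \sqrt{287 - \frac{2103}{1945}} = - \frac{8274973}{2591944} - \sqrt{\frac{556112}{1945}} = - \frac{8274973}{2591944} - \frac{4 \sqrt{67602365}}{1945}$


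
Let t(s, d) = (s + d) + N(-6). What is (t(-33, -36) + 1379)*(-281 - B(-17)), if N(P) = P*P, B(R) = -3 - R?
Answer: -397070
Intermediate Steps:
N(P) = P**2
t(s, d) = 36 + d + s (t(s, d) = (s + d) + (-6)**2 = (d + s) + 36 = 36 + d + s)
(t(-33, -36) + 1379)*(-281 - B(-17)) = ((36 - 36 - 33) + 1379)*(-281 - (-3 - 1*(-17))) = (-33 + 1379)*(-281 - (-3 + 17)) = 1346*(-281 - 1*14) = 1346*(-281 - 14) = 1346*(-295) = -397070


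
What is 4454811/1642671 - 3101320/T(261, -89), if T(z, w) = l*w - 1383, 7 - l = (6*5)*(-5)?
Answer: 143412680651/700690441 ≈ 204.67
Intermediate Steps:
l = 157 (l = 7 - 6*5*(-5) = 7 - 30*(-5) = 7 - 1*(-150) = 7 + 150 = 157)
T(z, w) = -1383 + 157*w (T(z, w) = 157*w - 1383 = -1383 + 157*w)
4454811/1642671 - 3101320/T(261, -89) = 4454811/1642671 - 3101320/(-1383 + 157*(-89)) = 4454811*(1/1642671) - 3101320/(-1383 - 13973) = 494979/182519 - 3101320/(-15356) = 494979/182519 - 3101320*(-1/15356) = 494979/182519 + 775330/3839 = 143412680651/700690441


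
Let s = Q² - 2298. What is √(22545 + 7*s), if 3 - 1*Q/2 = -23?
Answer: √25387 ≈ 159.33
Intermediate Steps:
Q = 52 (Q = 6 - 2*(-23) = 6 + 46 = 52)
s = 406 (s = 52² - 2298 = 2704 - 2298 = 406)
√(22545 + 7*s) = √(22545 + 7*406) = √(22545 + 2842) = √25387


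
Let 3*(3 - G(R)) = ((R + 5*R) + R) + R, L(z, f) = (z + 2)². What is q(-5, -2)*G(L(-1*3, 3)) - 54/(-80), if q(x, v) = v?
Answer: 1/120 ≈ 0.0083333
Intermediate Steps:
L(z, f) = (2 + z)²
G(R) = 3 - 8*R/3 (G(R) = 3 - (((R + 5*R) + R) + R)/3 = 3 - ((6*R + R) + R)/3 = 3 - (7*R + R)/3 = 3 - 8*R/3)
q(-5, -2)*G(L(-1*3, 3)) - 54/(-80) = -2*(3 - 8*(2 - 1*3)²/3) - 54/(-80) = -2*(3 - 8*(2 - 3)²/3) - 54*(-1/80) = -2*(3 - 8/3*(-1)²) + 27/40 = -2*(3 - 8/3*1) + 27/40 = -2*(3 - 8/3) + 27/40 = -2*⅓ + 27/40 = -⅔ + 27/40 = 1/120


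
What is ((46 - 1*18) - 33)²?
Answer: 25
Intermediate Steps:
((46 - 1*18) - 33)² = ((46 - 18) - 33)² = (28 - 33)² = (-5)² = 25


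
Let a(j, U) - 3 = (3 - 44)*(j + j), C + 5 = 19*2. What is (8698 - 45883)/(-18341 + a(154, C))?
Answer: 12395/10322 ≈ 1.2008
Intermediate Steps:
C = 33 (C = -5 + 19*2 = -5 + 38 = 33)
a(j, U) = 3 - 82*j (a(j, U) = 3 + (3 - 44)*(j + j) = 3 - 82*j)
(8698 - 45883)/(-18341 + a(154, C)) = (8698 - 45883)/(-18341 + (3 - 82*154)) = -37185/(-18341 + (3 - 12628)) = -37185/(-18341 - 12625) = -37185/(-30966) = -37185*(-1/30966) = 12395/10322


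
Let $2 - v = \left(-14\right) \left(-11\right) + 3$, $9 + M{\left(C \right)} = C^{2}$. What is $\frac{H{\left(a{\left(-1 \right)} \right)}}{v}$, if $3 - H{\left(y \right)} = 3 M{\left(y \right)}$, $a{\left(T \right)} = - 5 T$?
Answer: $\frac{9}{31} \approx 0.29032$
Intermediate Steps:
$M{\left(C \right)} = -9 + C^{2}$
$v = -155$ ($v = 2 - \left(\left(-14\right) \left(-11\right) + 3\right) = 2 - \left(154 + 3\right) = 2 - 157 = -155$)
$H{\left(y \right)} = 30 - 3 y^{2}$ ($H{\left(y \right)} = 3 - 3 \left(-9 + y^{2}\right) = 3 - \left(-27 + 3 y^{2}\right) = 30 - 3 y^{2}$)
$\frac{H{\left(a{\left(-1 \right)} \right)}}{v} = \frac{30 - 3 \left(\left(-5\right) \left(-1\right)\right)^{2}}{-155} = \left(30 - 3 \cdot 5^{2}\right) \left(- \frac{1}{155}\right) = \left(30 - 75\right) \left(- \frac{1}{155}\right) = \left(-45\right) \left(- \frac{1}{155}\right) = \frac{9}{31}$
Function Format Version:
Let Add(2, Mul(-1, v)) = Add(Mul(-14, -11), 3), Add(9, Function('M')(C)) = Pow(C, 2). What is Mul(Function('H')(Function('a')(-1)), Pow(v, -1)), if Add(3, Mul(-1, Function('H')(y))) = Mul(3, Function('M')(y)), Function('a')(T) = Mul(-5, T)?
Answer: Rational(9, 31) ≈ 0.29032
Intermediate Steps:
Function('M')(C) = Add(-9, Pow(C, 2))
v = -155 (v = Add(2, Mul(-1, Add(Mul(-14, -11), 3))) = Add(2, Mul(-1, Add(154, 3))) = Add(2, Mul(-1, 157)) = Add(2, -157) = -155)
Function('H')(y) = Add(30, Mul(-3, Pow(y, 2))) (Function('H')(y) = Add(3, Mul(-1, Mul(3, Add(-9, Pow(y, 2))))) = Add(3, Mul(-1, Add(-27, Mul(3, Pow(y, 2))))) = Add(3, Add(27, Mul(-3, Pow(y, 2)))) = Add(30, Mul(-3, Pow(y, 2))))
Mul(Function('H')(Function('a')(-1)), Pow(v, -1)) = Mul(Add(30, Mul(-3, Pow(Mul(-5, -1), 2))), Pow(-155, -1)) = Mul(Add(30, Mul(-3, Pow(5, 2))), Rational(-1, 155)) = Mul(Add(30, Mul(-3, 25)), Rational(-1, 155)) = Mul(Add(30, -75), Rational(-1, 155)) = Mul(-45, Rational(-1, 155)) = Rational(9, 31)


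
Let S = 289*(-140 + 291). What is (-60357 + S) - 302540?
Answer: -319258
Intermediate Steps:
S = 43639 (S = 289*151 = 43639)
(-60357 + S) - 302540 = (-60357 + 43639) - 302540 = -16718 - 302540 = -319258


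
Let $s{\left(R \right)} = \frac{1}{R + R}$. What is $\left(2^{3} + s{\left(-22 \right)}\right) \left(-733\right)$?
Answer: $- \frac{257283}{44} \approx -5847.3$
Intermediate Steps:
$s{\left(R \right)} = \frac{1}{2 R}$
$\left(2^{3} + s{\left(-22 \right)}\right) \left(-733\right) = \left(2^{3} + \frac{1}{2 \left(-22\right)}\right) \left(-733\right) = \left(8 + \frac{1}{2} \left(- \frac{1}{22}\right)\right) \left(-733\right) = \left(8 - \frac{1}{44}\right) \left(-733\right) = \frac{351}{44} \left(-733\right) = - \frac{257283}{44}$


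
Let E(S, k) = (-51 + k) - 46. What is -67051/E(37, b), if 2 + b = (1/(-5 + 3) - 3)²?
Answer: 268204/347 ≈ 772.92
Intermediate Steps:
b = 41/4 (b = -2 + (1/(-5 + 3) - 3)² = -2 + (1/(-2) - 3)² = -2 + (-½ - 3)² = -2 + (-7/2)² = -2 + 49/4 = 41/4 ≈ 10.250)
E(S, k) = -97 + k
-67051/E(37, b) = -67051/(-97 + 41/4) = -67051/(-347/4) = -67051*(-4/347) = 268204/347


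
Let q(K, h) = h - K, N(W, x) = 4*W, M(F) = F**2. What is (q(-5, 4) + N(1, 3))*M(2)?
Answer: 52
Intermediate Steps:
(q(-5, 4) + N(1, 3))*M(2) = ((4 - 1*(-5)) + 4*1)*2**2 = ((4 + 5) + 4)*4 = (9 + 4)*4 = 13*4 = 52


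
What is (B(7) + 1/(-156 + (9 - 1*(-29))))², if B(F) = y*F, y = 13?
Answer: 115283169/13924 ≈ 8279.5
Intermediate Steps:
B(F) = 13*F
(B(7) + 1/(-156 + (9 - 1*(-29))))² = (13*7 + 1/(-156 + (9 - 1*(-29))))² = (91 + 1/(-156 + (9 + 29)))² = (91 + 1/(-156 + 38))² = (91 + 1/(-118))² = (91 - 1/118)² = (10737/118)² = 115283169/13924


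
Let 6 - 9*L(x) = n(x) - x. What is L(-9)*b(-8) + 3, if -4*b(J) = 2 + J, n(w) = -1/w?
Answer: 67/27 ≈ 2.4815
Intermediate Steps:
b(J) = -1/2 - J/4 (b(J) = -(2 + J)/4 = -1/2 - J/4)
L(x) = 2/3 + x/9 + 1/(9*x) (L(x) = 2/3 - (-1/x - x)/9 = 2/3 - (-x - 1/x)/9 = 2/3 + (x/9 + 1/(9*x)) = 2/3 + x/9 + 1/(9*x))
L(-9)*b(-8) + 3 = ((1/9)*(1 - 9*(6 - 9))/(-9))*(-1/2 - 1/4*(-8)) + 3 = ((1/9)*(-1/9)*(1 - 9*(-3)))*(-1/2 + 2) + 3 = ((1/9)*(-1/9)*(1 + 27))*(3/2) + 3 = ((1/9)*(-1/9)*28)*(3/2) + 3 = -28/81*3/2 + 3 = -14/27 + 3 = 67/27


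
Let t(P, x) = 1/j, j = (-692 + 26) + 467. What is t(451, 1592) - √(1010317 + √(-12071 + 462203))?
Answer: -1/199 - √(1010317 + 2*√112533) ≈ -1005.5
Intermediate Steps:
j = -199 (j = -666 + 467 = -199)
t(P, x) = -1/199 (t(P, x) = 1/(-199) = -1/199)
t(451, 1592) - √(1010317 + √(-12071 + 462203)) = -1/199 - √(1010317 + √(-12071 + 462203)) = -1/199 - √(1010317 + √450132) = -1/199 - √(1010317 + 2*√112533)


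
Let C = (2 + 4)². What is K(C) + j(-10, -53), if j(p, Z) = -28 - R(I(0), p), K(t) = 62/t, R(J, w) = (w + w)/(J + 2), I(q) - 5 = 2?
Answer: -433/18 ≈ -24.056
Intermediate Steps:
I(q) = 7 (I(q) = 5 + 2 = 7)
C = 36 (C = 6² = 36)
R(J, w) = 2*w/(2 + J) (R(J, w) = (2*w)/(2 + J) = 2*w/(2 + J))
j(p, Z) = -28 - 2*p/9 (j(p, Z) = -28 - 2*p/(2 + 7) = -28 - 2*p/9)
K(C) + j(-10, -53) = 62/36 + (-28 - 2/9*(-10)) = 62*(1/36) + (-28 + 20/9) = 31/18 - 232/9 = -433/18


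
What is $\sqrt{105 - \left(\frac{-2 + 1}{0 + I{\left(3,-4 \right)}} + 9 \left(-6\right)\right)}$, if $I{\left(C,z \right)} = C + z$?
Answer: $\sqrt{158} \approx 12.57$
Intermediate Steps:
$\sqrt{105 - \left(\frac{-2 + 1}{0 + I{\left(3,-4 \right)}} + 9 \left(-6\right)\right)} = \sqrt{105 - \left(\frac{-2 + 1}{0 + \left(3 - 4\right)} + 9 \left(-6\right)\right)} = \sqrt{105 - \left(- \frac{1}{0 - 1} - 54\right)} = \sqrt{105 - \left(- \frac{1}{-1} - 54\right)} = \sqrt{105 - \left(\left(-1\right) \left(-1\right) - 54\right)} = \sqrt{105 - \left(1 - 54\right)} = \sqrt{105 - -53} = \sqrt{105 + 53} = \sqrt{158}$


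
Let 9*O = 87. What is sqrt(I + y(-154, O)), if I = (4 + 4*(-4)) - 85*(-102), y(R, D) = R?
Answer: 2*sqrt(2126) ≈ 92.217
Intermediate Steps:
O = 29/3 (O = (1/9)*87 = 29/3 ≈ 9.6667)
I = 8658 (I = (4 - 16) + 8670 = -12 + 8670 = 8658)
sqrt(I + y(-154, O)) = sqrt(8658 - 154) = sqrt(8504) = 2*sqrt(2126)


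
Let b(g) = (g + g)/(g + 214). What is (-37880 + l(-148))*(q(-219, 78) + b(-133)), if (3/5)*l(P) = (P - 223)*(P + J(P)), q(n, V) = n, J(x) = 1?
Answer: -954535075/81 ≈ -1.1784e+7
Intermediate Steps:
b(g) = 2*g/(214 + g) (b(g) = (2*g)/(214 + g) = 2*g/(214 + g))
l(P) = 5*(1 + P)*(-223 + P)/3 (l(P) = 5*((P - 223)*(P + 1))/3 = 5*((-223 + P)*(1 + P))/3 = 5*((1 + P)*(-223 + P))/3 = 5*(1 + P)*(-223 + P)/3)
(-37880 + l(-148))*(q(-219, 78) + b(-133)) = (-37880 + (-1115/3 - 370*(-148) + (5/3)*(-148)**2))*(-219 + 2*(-133)/(214 - 133)) = (-37880 + (-1115/3 + 54760 + (5/3)*21904))*(-219 + 2*(-133)/81) = (-37880 + (-1115/3 + 54760 + 109520/3))*(-219 + 2*(-133)*(1/81)) = (-37880 + 90895)*(-219 - 266/81) = 53015*(-18005/81) = -954535075/81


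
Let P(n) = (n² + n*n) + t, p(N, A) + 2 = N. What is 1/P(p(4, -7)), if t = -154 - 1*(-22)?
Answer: -1/124 ≈ -0.0080645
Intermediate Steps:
p(N, A) = -2 + N
t = -132 (t = -154 + 22 = -132)
P(n) = -132 + 2*n² (P(n) = (n² + n*n) - 132 = (n² + n²) - 132 = 2*n² - 132 = -132 + 2*n²)
1/P(p(4, -7)) = 1/(-132 + 2*(-2 + 4)²) = 1/(-132 + 2*2²) = 1/(-132 + 2*4) = 1/(-132 + 8) = 1/(-124) = -1/124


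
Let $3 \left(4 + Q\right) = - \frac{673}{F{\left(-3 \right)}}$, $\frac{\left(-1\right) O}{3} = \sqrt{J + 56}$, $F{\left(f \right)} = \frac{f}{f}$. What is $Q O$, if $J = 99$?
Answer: $685 \sqrt{155} \approx 8528.2$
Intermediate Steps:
$F{\left(f \right)} = 1$
$O = - 3 \sqrt{155}$ ($O = - 3 \sqrt{99 + 56} = - 3 \sqrt{155} \approx -37.35$)
$Q = - \frac{685}{3}$ ($Q = -4 + \frac{\left(-673\right) 1^{-1}}{3} = -4 + \frac{\left(-673\right) 1}{3} = -4 + \frac{1}{3} \left(-673\right) = -4 - \frac{673}{3} = - \frac{685}{3} \approx -228.33$)
$Q O = - \frac{685 \left(- 3 \sqrt{155}\right)}{3} = 685 \sqrt{155}$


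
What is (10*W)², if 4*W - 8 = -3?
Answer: 625/4 ≈ 156.25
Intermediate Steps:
W = 5/4 (W = 2 + (¼)*(-3) = 2 - ¾ = 5/4 ≈ 1.2500)
(10*W)² = (10*(5/4))² = (25/2)² = 625/4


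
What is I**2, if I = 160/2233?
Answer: 25600/4986289 ≈ 0.0051341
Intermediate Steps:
I = 160/2233 (I = 160*(1/2233) = 160/2233 ≈ 0.071653)
I**2 = (160/2233)**2 = 25600/4986289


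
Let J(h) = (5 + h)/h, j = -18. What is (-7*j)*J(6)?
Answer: 231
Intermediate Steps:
J(h) = (5 + h)/h
(-7*j)*J(6) = (-7*(-18))*((5 + 6)/6) = 126*((⅙)*11) = 126*(11/6) = 231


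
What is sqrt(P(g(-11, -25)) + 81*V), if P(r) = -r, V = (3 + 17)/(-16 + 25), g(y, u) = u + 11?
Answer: sqrt(194) ≈ 13.928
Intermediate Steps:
g(y, u) = 11 + u
V = 20/9 ≈ 2.2222
sqrt(P(g(-11, -25)) + 81*V) = sqrt(-(11 - 25) + 81*(20/9)) = sqrt(-1*(-14) + 180) = sqrt(14 + 180) = sqrt(194)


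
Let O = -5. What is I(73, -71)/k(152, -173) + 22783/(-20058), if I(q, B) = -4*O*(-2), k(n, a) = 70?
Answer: -239713/140406 ≈ -1.7073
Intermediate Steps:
I(q, B) = -40 (I(q, B) = -4*(-5)*(-2) = 20*(-2) = -40)
I(73, -71)/k(152, -173) + 22783/(-20058) = -40/70 + 22783/(-20058) = -40*1/70 + 22783*(-1/20058) = -4/7 - 22783/20058 = -239713/140406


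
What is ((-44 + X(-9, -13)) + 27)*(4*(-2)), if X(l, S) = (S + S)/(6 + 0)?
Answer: 512/3 ≈ 170.67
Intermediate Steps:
X(l, S) = S/3 (X(l, S) = (2*S)/6 = (2*S)*(1/6) = S/3)
((-44 + X(-9, -13)) + 27)*(4*(-2)) = ((-44 + (1/3)*(-13)) + 27)*(4*(-2)) = ((-44 - 13/3) + 27)*(-8) = (-145/3 + 27)*(-8) = -64/3*(-8) = 512/3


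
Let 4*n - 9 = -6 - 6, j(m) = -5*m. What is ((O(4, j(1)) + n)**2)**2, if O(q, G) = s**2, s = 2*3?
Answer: 395254161/256 ≈ 1.5440e+6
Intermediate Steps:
n = -3/4 (n = 9/4 + (-6 - 6)/4 = 9/4 + (1/4)*(-12) = 9/4 - 3 = -3/4 ≈ -0.75000)
s = 6
O(q, G) = 36 (O(q, G) = 6**2 = 36)
((O(4, j(1)) + n)**2)**2 = ((36 - 3/4)**2)**2 = ((141/4)**2)**2 = (19881/16)**2 = 395254161/256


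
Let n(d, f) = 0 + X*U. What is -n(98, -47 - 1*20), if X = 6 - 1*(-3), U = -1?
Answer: 9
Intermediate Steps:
X = 9 (X = 6 + 3 = 9)
n(d, f) = -9 (n(d, f) = 0 + 9*(-1) = 0 - 9 = -9)
-n(98, -47 - 1*20) = -1*(-9) = 9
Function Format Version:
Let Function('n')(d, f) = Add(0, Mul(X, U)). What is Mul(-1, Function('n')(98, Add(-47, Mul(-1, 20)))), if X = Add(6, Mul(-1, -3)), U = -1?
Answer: 9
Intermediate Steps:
X = 9 (X = Add(6, 3) = 9)
Function('n')(d, f) = -9 (Function('n')(d, f) = Add(0, Mul(9, -1)) = Add(0, -9) = -9)
Mul(-1, Function('n')(98, Add(-47, Mul(-1, 20)))) = Mul(-1, -9) = 9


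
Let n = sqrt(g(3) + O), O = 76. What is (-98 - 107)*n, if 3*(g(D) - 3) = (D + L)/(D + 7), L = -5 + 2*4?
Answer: -246*sqrt(55) ≈ -1824.4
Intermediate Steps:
L = 3 (L = -5 + 8 = 3)
g(D) = 3 + (3 + D)/(3*(7 + D)) (g(D) = 3 + ((D + 3)/(D + 7))/3 = 3 + ((3 + D)/(7 + D))/3 = 3 + (3 + D)/(3*(7 + D)))
n = 6*sqrt(55)/5 (n = sqrt(2*(33 + 5*3)/(3*(7 + 3)) + 76) = sqrt((2/3)*(33 + 15)/10 + 76) = sqrt((2/3)*(1/10)*48 + 76) = sqrt(16/5 + 76) = sqrt(396/5) = 6*sqrt(55)/5 ≈ 8.8994)
(-98 - 107)*n = (-98 - 107)*(6*sqrt(55)/5) = -246*sqrt(55)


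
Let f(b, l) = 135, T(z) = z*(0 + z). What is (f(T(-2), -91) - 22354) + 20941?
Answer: -1278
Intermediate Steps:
T(z) = z**2 (T(z) = z*z = z**2)
(f(T(-2), -91) - 22354) + 20941 = (135 - 22354) + 20941 = -22219 + 20941 = -1278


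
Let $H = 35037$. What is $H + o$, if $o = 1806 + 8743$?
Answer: $45586$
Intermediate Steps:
$o = 10549$
$H + o = 35037 + 10549 = 45586$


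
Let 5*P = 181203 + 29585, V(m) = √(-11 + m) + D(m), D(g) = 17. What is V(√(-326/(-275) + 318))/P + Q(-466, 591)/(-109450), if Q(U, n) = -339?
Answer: 40380191/11535373300 + √(-33275 + 220*√60346)/2318668 ≈ 0.0035627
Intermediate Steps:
V(m) = 17 + √(-11 + m) (V(m) = √(-11 + m) + 17 = 17 + √(-11 + m))
P = 210788/5 (P = (181203 + 29585)/5 = (⅕)*210788 = 210788/5 ≈ 42158.)
V(√(-326/(-275) + 318))/P + Q(-466, 591)/(-109450) = (17 + √(-11 + √(-326/(-275) + 318)))/(210788/5) - 339/(-109450) = (17 + √(-11 + √(-326*(-1/275) + 318)))*(5/210788) - 339*(-1/109450) = (17 + √(-11 + √(326/275 + 318)))*(5/210788) + 339/109450 = (17 + √(-11 + √(87776/275)))*(5/210788) + 339/109450 = (17 + √(-11 + 4*√60346/55))*(5/210788) + 339/109450 = (85/210788 + 5*√(-11 + 4*√60346/55)/210788) + 339/109450 = 40380191/11535373300 + 5*√(-11 + 4*√60346/55)/210788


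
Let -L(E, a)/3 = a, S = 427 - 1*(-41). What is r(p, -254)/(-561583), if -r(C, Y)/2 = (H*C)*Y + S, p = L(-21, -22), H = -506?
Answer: 16966104/561583 ≈ 30.211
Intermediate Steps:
S = 468 (S = 427 + 41 = 468)
L(E, a) = -3*a
p = 66 (p = -3*(-22) = 66)
r(C, Y) = -936 + 1012*C*Y (r(C, Y) = -2*((-506*C)*Y + 468) = -2*(-506*C*Y + 468) = -2*(468 - 506*C*Y) = -936 + 1012*C*Y)
r(p, -254)/(-561583) = (-936 + 1012*66*(-254))/(-561583) = (-936 - 16965168)*(-1/561583) = -16966104*(-1/561583) = 16966104/561583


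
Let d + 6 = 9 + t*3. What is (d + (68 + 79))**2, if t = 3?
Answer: 25281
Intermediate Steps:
d = 12 (d = -6 + (9 + 3*3) = -6 + (9 + 9) = -6 + 18 = 12)
(d + (68 + 79))**2 = (12 + (68 + 79))**2 = (12 + 147)**2 = 159**2 = 25281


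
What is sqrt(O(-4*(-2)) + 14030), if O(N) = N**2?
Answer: 9*sqrt(174) ≈ 118.72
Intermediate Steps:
sqrt(O(-4*(-2)) + 14030) = sqrt((-4*(-2))**2 + 14030) = sqrt(8**2 + 14030) = sqrt(64 + 14030) = sqrt(14094) = 9*sqrt(174)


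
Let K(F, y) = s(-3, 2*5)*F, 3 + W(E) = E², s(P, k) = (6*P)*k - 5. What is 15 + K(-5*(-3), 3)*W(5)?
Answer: -61035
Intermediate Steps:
s(P, k) = -5 + 6*P*k (s(P, k) = 6*P*k - 5 = -5 + 6*P*k)
W(E) = -3 + E²
K(F, y) = -185*F (K(F, y) = (-5 + 6*(-3)*(2*5))*F = (-5 + 6*(-3)*10)*F = (-5 - 180)*F = -185*F)
15 + K(-5*(-3), 3)*W(5) = 15 + (-(-925)*(-3))*(-3 + 5²) = 15 + (-185*15)*(-3 + 25) = 15 - 2775*22 = 15 - 61050 = -61035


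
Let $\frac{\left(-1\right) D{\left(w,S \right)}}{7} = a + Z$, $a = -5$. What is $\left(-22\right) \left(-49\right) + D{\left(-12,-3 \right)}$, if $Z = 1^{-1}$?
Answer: $1106$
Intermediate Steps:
$Z = 1$
$D{\left(w,S \right)} = 28$ ($D{\left(w,S \right)} = - 7 \left(-5 + 1\right) = \left(-7\right) \left(-4\right) = 28$)
$\left(-22\right) \left(-49\right) + D{\left(-12,-3 \right)} = \left(-22\right) \left(-49\right) + 28 = 1078 + 28 = 1106$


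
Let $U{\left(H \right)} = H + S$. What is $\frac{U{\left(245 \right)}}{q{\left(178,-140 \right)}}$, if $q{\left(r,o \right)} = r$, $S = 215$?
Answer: $\frac{230}{89} \approx 2.5843$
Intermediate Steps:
$U{\left(H \right)} = 215 + H$ ($U{\left(H \right)} = H + 215 = 215 + H$)
$\frac{U{\left(245 \right)}}{q{\left(178,-140 \right)}} = \frac{215 + 245}{178} = 460 \cdot \frac{1}{178} = \frac{230}{89}$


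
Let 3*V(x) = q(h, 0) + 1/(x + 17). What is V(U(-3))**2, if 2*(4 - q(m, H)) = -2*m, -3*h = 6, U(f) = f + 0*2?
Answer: 841/1764 ≈ 0.47676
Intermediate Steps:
U(f) = f (U(f) = f + 0 = f)
h = -2 (h = -1/3*6 = -2)
q(m, H) = 4 + m (q(m, H) = 4 - (-1)*m = 4 + m)
V(x) = 2/3 + 1/(3*(17 + x)) (V(x) = ((4 - 2) + 1/(x + 17))/3 = (2 + 1/(17 + x))/3 = 2/3 + 1/(3*(17 + x)))
V(U(-3))**2 = ((35 + 2*(-3))/(3*(17 - 3)))**2 = ((1/3)*(35 - 6)/14)**2 = ((1/3)*(1/14)*29)**2 = (29/42)**2 = 841/1764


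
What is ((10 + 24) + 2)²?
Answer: 1296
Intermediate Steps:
((10 + 24) + 2)² = (34 + 2)² = 36² = 1296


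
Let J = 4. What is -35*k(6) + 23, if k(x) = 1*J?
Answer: -117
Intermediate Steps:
k(x) = 4 (k(x) = 1*4 = 4)
-35*k(6) + 23 = -35*4 + 23 = -140 + 23 = -117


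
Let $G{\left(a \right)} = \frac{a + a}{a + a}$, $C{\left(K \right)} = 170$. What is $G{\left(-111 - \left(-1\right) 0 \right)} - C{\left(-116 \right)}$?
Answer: $-169$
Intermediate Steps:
$G{\left(a \right)} = 1$ ($G{\left(a \right)} = \frac{2 a}{2 a} = 2 a \frac{1}{2 a} = 1$)
$G{\left(-111 - \left(-1\right) 0 \right)} - C{\left(-116 \right)} = 1 - 170 = -169$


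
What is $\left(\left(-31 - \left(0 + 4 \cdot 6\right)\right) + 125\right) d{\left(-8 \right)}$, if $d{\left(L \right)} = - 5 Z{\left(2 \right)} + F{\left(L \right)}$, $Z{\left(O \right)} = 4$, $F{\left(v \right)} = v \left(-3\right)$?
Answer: $280$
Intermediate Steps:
$F{\left(v \right)} = - 3 v$
$d{\left(L \right)} = -20 - 3 L$ ($d{\left(L \right)} = \left(-5\right) 4 - 3 L = -20 - 3 L$)
$\left(\left(-31 - \left(0 + 4 \cdot 6\right)\right) + 125\right) d{\left(-8 \right)} = \left(\left(-31 - \left(0 + 4 \cdot 6\right)\right) + 125\right) \left(-20 - -24\right) = \left(\left(-31 - \left(0 + 24\right)\right) + 125\right) \left(-20 + 24\right) = \left(\left(-31 - 24\right) + 125\right) 4 = \left(-55 + 125\right) 4 = 70 \cdot 4 = 280$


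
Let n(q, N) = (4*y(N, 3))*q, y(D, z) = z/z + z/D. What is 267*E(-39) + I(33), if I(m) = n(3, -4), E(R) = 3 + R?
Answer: -9609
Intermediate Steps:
y(D, z) = 1 + z/D
n(q, N) = 4*q*(3 + N)/N (n(q, N) = (4*((N + 3)/N))*q = (4*((3 + N)/N))*q = (4*(3 + N)/N)*q = 4*q*(3 + N)/N)
I(m) = 3 (I(m) = 4*3*(3 - 4)/(-4) = 4*3*(-¼)*(-1) = 3)
267*E(-39) + I(33) = 267*(3 - 39) + 3 = 267*(-36) + 3 = -9612 + 3 = -9609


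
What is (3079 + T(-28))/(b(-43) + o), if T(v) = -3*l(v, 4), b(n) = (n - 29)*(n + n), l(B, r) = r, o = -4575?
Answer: 3067/1617 ≈ 1.8967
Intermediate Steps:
b(n) = 2*n*(-29 + n) (b(n) = (-29 + n)*(2*n) = 2*n*(-29 + n))
T(v) = -12 (T(v) = -3*4 = -12)
(3079 + T(-28))/(b(-43) + o) = (3079 - 12)/(2*(-43)*(-29 - 43) - 4575) = 3067/(2*(-43)*(-72) - 4575) = 3067/(6192 - 4575) = 3067/1617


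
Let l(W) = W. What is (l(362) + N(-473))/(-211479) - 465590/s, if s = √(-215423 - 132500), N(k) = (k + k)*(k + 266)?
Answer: -196184/211479 + 465590*I*√347923/347923 ≈ -0.92768 + 789.34*I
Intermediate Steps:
N(k) = 2*k*(266 + k) (N(k) = (2*k)*(266 + k) = 2*k*(266 + k))
s = I*√347923 (s = √(-347923) = I*√347923 ≈ 589.85*I)
(l(362) + N(-473))/(-211479) - 465590/s = (362 + 2*(-473)*(266 - 473))/(-211479) - 465590*(-I*√347923/347923) = (362 + 2*(-473)*(-207))*(-1/211479) - (-465590)*I*√347923/347923 = (362 + 195822)*(-1/211479) + 465590*I*√347923/347923 = 196184*(-1/211479) + 465590*I*√347923/347923 = -196184/211479 + 465590*I*√347923/347923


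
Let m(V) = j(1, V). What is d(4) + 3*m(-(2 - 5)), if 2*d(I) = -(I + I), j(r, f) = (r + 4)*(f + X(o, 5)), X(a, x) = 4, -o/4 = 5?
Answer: 101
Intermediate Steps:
o = -20 (o = -4*5 = -20)
j(r, f) = (4 + f)*(4 + r) (j(r, f) = (r + 4)*(f + 4) = (4 + r)*(4 + f) = (4 + f)*(4 + r))
d(I) = -I (d(I) = (-(I + I))/2 = (-2*I)/2 = -I)
m(V) = 20 + 5*V (m(V) = 16 + 4*V + 4*1 + V*1 = 16 + 4*V + 4 + V = 20 + 5*V)
d(4) + 3*m(-(2 - 5)) = -1*4 + 3*(20 + 5*(-(2 - 5))) = -4 + 3*(20 + 5*(-1*(-3))) = -4 + 3*(20 + 5*3) = -4 + 3*(20 + 15) = -4 + 3*35 = -4 + 105 = 101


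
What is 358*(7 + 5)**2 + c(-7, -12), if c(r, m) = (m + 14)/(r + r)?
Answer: 360863/7 ≈ 51552.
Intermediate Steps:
c(r, m) = (14 + m)/(2*r) (c(r, m) = (14 + m)/((2*r)) = (14 + m)*(1/(2*r)) = (14 + m)/(2*r))
358*(7 + 5)**2 + c(-7, -12) = 358*(7 + 5)**2 + (1/2)*(14 - 12)/(-7) = 358*12**2 + (1/2)*(-1/7)*2 = 358*144 - 1/7 = 51552 - 1/7 = 360863/7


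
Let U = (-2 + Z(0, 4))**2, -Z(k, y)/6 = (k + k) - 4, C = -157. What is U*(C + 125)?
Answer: -15488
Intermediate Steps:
Z(k, y) = 24 - 12*k (Z(k, y) = -6*((k + k) - 4) = -6*(2*k - 4) = -6*(-4 + 2*k) = 24 - 12*k)
U = 484 (U = (-2 + (24 - 12*0))**2 = (-2 + (24 + 0))**2 = (-2 + 24)**2 = 22**2 = 484)
U*(C + 125) = 484*(-157 + 125) = 484*(-32) = -15488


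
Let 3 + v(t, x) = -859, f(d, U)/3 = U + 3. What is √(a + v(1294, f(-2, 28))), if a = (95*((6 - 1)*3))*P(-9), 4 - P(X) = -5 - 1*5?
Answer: 4*√1193 ≈ 138.16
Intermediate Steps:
P(X) = 14 (P(X) = 4 - (-5 - 1*5) = 4 - (-5 - 5) = 4 - 1*(-10) = 4 + 10 = 14)
f(d, U) = 9 + 3*U (f(d, U) = 3*(U + 3) = 3*(3 + U) = 9 + 3*U)
v(t, x) = -862 (v(t, x) = -3 - 859 = -862)
a = 19950 (a = (95*((6 - 1)*3))*14 = (95*(5*3))*14 = (95*15)*14 = 1425*14 = 19950)
√(a + v(1294, f(-2, 28))) = √(19950 - 862) = √19088 = 4*√1193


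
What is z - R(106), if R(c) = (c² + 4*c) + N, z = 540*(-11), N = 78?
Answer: -17678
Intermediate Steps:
z = -5940
R(c) = 78 + c² + 4*c (R(c) = (c² + 4*c) + 78 = 78 + c² + 4*c)
z - R(106) = -5940 - (78 + 106² + 4*106) = -5940 - (78 + 11236 + 424) = -5940 - 1*11738 = -5940 - 11738 = -17678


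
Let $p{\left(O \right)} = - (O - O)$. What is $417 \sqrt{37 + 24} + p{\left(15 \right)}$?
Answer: $417 \sqrt{61} \approx 3256.9$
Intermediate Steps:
$p{\left(O \right)} = 0$ ($p{\left(O \right)} = \left(-1\right) 0 = 0$)
$417 \sqrt{37 + 24} + p{\left(15 \right)} = 417 \sqrt{37 + 24} + 0 = 417 \sqrt{61} + 0 = 417 \sqrt{61}$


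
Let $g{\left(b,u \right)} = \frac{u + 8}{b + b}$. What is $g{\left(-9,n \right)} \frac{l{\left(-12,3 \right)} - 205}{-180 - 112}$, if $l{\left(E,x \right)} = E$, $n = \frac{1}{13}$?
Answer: $- \frac{7595}{22776} \approx -0.33347$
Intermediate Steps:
$n = \frac{1}{13} \approx 0.076923$
$g{\left(b,u \right)} = \frac{8 + u}{2 b}$
$g{\left(-9,n \right)} \frac{l{\left(-12,3 \right)} - 205}{-180 - 112} = \frac{8 + \frac{1}{13}}{2 \left(-9\right)} \frac{-12 - 205}{-180 - 112} = \frac{1}{2} \left(- \frac{1}{9}\right) \frac{105}{13} \left(- \frac{217}{-292}\right) = - \frac{35 \left(\left(-217\right) \left(- \frac{1}{292}\right)\right)}{78} = \left(- \frac{35}{78}\right) \frac{217}{292} = - \frac{7595}{22776}$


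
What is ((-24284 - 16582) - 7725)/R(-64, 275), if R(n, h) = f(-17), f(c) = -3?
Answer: 16197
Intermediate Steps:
R(n, h) = -3
((-24284 - 16582) - 7725)/R(-64, 275) = ((-24284 - 16582) - 7725)/(-3) = (-40866 - 7725)*(-1/3) = -48591*(-1/3) = 16197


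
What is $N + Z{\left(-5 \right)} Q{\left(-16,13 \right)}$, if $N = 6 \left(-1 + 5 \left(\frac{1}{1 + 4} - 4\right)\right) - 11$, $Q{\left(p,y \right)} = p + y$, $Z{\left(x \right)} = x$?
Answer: $-116$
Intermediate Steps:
$N = -131$ ($N = 6 \left(-1 + 5 \left(\frac{1}{5} - 4\right)\right) - 11 = 6 \left(-1 + 5 \left(- \frac{19}{5}\right)\right) - 11 = 6 \left(-1 - 19\right) - 11 = 6 \left(-20\right) - 11 = -120 - 11 = -131$)
$N + Z{\left(-5 \right)} Q{\left(-16,13 \right)} = -131 - 5 \left(-16 + 13\right) = -131 - -15 = -131 + 15 = -116$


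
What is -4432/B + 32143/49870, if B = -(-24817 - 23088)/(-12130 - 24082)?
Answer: 145550092809/43436770 ≈ 3350.9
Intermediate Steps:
B = -4355/3292 (B = -(-47905)/(-36212) = -(-47905)*(-1)/36212 = -1*4355/3292 = -4355/3292 ≈ -1.3229)
-4432/B + 32143/49870 = -4432/(-4355/3292) + 32143/49870 = -4432*(-3292/4355) + 32143*(1/49870) = 14590144/4355 + 32143/49870 = 145550092809/43436770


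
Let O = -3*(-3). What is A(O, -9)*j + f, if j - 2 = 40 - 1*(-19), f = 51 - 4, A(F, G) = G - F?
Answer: -1051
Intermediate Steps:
O = 9
f = 47
j = 61 (j = 2 + (40 - 1*(-19)) = 2 + (40 + 19) = 2 + 59 = 61)
A(O, -9)*j + f = (-9 - 1*9)*61 + 47 = (-9 - 9)*61 + 47 = -18*61 + 47 = -1098 + 47 = -1051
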